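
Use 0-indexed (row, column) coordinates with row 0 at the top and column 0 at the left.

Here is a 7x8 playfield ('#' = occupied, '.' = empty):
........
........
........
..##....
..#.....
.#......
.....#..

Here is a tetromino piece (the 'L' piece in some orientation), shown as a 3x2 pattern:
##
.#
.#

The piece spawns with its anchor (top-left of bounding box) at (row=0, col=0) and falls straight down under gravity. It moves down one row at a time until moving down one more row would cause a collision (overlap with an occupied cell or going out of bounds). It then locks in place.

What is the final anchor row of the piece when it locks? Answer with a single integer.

Answer: 2

Derivation:
Spawn at (row=0, col=0). Try each row:
  row 0: fits
  row 1: fits
  row 2: fits
  row 3: blocked -> lock at row 2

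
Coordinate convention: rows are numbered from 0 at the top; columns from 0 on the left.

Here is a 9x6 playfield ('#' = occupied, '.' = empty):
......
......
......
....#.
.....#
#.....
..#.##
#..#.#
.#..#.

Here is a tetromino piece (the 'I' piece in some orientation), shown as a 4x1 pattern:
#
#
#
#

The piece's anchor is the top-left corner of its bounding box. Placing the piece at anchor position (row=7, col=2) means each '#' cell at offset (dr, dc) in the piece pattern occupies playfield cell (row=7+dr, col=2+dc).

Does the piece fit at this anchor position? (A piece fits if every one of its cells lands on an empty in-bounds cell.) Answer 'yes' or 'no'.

Check each piece cell at anchor (7, 2):
  offset (0,0) -> (7,2): empty -> OK
  offset (1,0) -> (8,2): empty -> OK
  offset (2,0) -> (9,2): out of bounds -> FAIL
  offset (3,0) -> (10,2): out of bounds -> FAIL
All cells valid: no

Answer: no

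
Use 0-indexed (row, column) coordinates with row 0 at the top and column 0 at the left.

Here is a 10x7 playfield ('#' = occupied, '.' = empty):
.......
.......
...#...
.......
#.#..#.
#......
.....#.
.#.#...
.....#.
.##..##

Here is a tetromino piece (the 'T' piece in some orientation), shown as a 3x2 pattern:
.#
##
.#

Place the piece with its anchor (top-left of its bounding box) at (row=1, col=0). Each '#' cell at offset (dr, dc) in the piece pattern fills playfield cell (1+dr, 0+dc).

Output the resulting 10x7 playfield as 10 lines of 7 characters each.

Fill (1+0,0+1) = (1,1)
Fill (1+1,0+0) = (2,0)
Fill (1+1,0+1) = (2,1)
Fill (1+2,0+1) = (3,1)

Answer: .......
.#.....
##.#...
.#.....
#.#..#.
#......
.....#.
.#.#...
.....#.
.##..##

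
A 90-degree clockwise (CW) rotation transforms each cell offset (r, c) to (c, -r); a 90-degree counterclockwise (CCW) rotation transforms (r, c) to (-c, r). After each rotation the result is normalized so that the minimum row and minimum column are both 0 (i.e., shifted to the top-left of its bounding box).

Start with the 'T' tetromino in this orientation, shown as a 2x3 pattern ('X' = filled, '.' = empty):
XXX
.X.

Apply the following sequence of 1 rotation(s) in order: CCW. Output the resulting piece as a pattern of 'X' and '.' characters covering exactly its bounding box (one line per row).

Answer: X.
XX
X.

Derivation:
Start:
XXX
.X.
After rotation 1 (CCW):
X.
XX
X.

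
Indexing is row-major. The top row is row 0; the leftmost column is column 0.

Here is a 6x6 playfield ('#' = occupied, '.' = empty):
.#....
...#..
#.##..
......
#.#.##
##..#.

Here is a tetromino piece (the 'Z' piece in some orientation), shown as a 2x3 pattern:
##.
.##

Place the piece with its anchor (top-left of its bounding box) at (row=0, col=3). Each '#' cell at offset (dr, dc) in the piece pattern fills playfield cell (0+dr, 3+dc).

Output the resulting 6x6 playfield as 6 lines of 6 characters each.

Answer: .#.##.
...###
#.##..
......
#.#.##
##..#.

Derivation:
Fill (0+0,3+0) = (0,3)
Fill (0+0,3+1) = (0,4)
Fill (0+1,3+1) = (1,4)
Fill (0+1,3+2) = (1,5)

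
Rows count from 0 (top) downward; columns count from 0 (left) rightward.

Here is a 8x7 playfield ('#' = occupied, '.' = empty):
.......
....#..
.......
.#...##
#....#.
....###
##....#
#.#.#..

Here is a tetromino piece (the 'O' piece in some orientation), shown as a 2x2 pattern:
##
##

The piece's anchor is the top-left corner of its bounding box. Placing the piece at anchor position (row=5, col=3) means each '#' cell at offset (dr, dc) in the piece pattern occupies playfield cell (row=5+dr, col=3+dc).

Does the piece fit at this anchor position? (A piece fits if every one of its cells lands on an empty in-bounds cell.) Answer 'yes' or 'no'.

Answer: no

Derivation:
Check each piece cell at anchor (5, 3):
  offset (0,0) -> (5,3): empty -> OK
  offset (0,1) -> (5,4): occupied ('#') -> FAIL
  offset (1,0) -> (6,3): empty -> OK
  offset (1,1) -> (6,4): empty -> OK
All cells valid: no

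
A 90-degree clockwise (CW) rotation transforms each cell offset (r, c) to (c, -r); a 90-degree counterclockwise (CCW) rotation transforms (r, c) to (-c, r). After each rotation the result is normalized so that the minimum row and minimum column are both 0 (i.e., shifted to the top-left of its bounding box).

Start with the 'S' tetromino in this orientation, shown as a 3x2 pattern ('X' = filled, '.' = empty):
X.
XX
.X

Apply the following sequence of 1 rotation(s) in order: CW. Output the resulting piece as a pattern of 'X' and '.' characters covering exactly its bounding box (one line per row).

Answer: .XX
XX.

Derivation:
Start:
X.
XX
.X
After rotation 1 (CW):
.XX
XX.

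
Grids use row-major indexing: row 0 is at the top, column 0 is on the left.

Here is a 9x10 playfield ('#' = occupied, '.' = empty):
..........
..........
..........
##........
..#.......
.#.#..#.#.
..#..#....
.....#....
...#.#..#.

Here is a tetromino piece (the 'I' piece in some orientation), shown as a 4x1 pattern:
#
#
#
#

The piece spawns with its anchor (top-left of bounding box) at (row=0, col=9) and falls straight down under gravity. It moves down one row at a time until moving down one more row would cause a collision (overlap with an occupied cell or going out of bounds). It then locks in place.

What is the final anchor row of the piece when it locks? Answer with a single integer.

Spawn at (row=0, col=9). Try each row:
  row 0: fits
  row 1: fits
  row 2: fits
  row 3: fits
  row 4: fits
  row 5: fits
  row 6: blocked -> lock at row 5

Answer: 5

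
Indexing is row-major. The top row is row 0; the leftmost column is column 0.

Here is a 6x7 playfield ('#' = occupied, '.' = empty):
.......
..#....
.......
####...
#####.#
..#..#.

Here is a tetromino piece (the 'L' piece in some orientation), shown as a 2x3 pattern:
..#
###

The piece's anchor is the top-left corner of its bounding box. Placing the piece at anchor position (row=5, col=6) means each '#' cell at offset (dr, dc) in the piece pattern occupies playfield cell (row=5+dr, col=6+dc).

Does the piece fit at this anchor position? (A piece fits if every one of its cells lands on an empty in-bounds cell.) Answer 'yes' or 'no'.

Check each piece cell at anchor (5, 6):
  offset (0,2) -> (5,8): out of bounds -> FAIL
  offset (1,0) -> (6,6): out of bounds -> FAIL
  offset (1,1) -> (6,7): out of bounds -> FAIL
  offset (1,2) -> (6,8): out of bounds -> FAIL
All cells valid: no

Answer: no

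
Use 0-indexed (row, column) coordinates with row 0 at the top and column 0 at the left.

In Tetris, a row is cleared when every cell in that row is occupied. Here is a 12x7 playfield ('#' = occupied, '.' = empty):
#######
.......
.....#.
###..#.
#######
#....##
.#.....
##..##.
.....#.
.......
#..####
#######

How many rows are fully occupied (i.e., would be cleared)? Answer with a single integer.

Check each row:
  row 0: 0 empty cells -> FULL (clear)
  row 1: 7 empty cells -> not full
  row 2: 6 empty cells -> not full
  row 3: 3 empty cells -> not full
  row 4: 0 empty cells -> FULL (clear)
  row 5: 4 empty cells -> not full
  row 6: 6 empty cells -> not full
  row 7: 3 empty cells -> not full
  row 8: 6 empty cells -> not full
  row 9: 7 empty cells -> not full
  row 10: 2 empty cells -> not full
  row 11: 0 empty cells -> FULL (clear)
Total rows cleared: 3

Answer: 3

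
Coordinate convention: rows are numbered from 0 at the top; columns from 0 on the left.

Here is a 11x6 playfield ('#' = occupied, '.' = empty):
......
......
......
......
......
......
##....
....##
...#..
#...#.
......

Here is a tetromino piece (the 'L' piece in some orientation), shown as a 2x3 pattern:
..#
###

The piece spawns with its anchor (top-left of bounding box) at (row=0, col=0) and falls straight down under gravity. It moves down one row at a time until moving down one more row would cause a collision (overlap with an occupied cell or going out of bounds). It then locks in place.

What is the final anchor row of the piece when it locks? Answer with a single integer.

Spawn at (row=0, col=0). Try each row:
  row 0: fits
  row 1: fits
  row 2: fits
  row 3: fits
  row 4: fits
  row 5: blocked -> lock at row 4

Answer: 4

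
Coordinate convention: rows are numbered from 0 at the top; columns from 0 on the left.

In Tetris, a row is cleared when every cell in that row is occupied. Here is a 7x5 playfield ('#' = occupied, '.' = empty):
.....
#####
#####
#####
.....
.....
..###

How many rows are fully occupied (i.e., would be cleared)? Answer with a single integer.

Check each row:
  row 0: 5 empty cells -> not full
  row 1: 0 empty cells -> FULL (clear)
  row 2: 0 empty cells -> FULL (clear)
  row 3: 0 empty cells -> FULL (clear)
  row 4: 5 empty cells -> not full
  row 5: 5 empty cells -> not full
  row 6: 2 empty cells -> not full
Total rows cleared: 3

Answer: 3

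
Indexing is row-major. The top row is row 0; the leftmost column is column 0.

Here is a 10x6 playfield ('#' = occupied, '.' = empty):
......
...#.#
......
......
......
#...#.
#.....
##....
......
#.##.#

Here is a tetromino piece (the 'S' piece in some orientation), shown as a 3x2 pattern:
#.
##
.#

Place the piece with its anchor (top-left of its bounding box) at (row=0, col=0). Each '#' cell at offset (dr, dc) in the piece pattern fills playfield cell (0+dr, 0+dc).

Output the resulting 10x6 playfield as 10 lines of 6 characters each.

Fill (0+0,0+0) = (0,0)
Fill (0+1,0+0) = (1,0)
Fill (0+1,0+1) = (1,1)
Fill (0+2,0+1) = (2,1)

Answer: #.....
##.#.#
.#....
......
......
#...#.
#.....
##....
......
#.##.#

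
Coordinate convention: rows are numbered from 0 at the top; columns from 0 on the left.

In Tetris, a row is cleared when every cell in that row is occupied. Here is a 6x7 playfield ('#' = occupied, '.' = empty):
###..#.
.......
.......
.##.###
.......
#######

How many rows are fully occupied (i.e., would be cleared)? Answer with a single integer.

Answer: 1

Derivation:
Check each row:
  row 0: 3 empty cells -> not full
  row 1: 7 empty cells -> not full
  row 2: 7 empty cells -> not full
  row 3: 2 empty cells -> not full
  row 4: 7 empty cells -> not full
  row 5: 0 empty cells -> FULL (clear)
Total rows cleared: 1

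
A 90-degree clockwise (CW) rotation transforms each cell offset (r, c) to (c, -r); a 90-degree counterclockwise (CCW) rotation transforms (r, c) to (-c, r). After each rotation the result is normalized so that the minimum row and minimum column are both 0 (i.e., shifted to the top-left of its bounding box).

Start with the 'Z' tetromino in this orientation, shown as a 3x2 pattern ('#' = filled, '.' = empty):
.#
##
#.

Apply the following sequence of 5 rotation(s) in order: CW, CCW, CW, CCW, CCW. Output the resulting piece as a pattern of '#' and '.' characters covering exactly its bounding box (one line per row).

Answer: ##.
.##

Derivation:
Start:
.#
##
#.
After rotation 1 (CW):
##.
.##
After rotation 2 (CCW):
.#
##
#.
After rotation 3 (CW):
##.
.##
After rotation 4 (CCW):
.#
##
#.
After rotation 5 (CCW):
##.
.##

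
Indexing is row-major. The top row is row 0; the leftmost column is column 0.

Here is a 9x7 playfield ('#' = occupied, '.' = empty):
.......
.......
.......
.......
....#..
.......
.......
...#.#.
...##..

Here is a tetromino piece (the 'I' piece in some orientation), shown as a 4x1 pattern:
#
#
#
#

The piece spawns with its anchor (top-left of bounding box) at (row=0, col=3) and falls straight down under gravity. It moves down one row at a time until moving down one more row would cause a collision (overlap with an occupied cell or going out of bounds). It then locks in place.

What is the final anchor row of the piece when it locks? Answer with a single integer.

Answer: 3

Derivation:
Spawn at (row=0, col=3). Try each row:
  row 0: fits
  row 1: fits
  row 2: fits
  row 3: fits
  row 4: blocked -> lock at row 3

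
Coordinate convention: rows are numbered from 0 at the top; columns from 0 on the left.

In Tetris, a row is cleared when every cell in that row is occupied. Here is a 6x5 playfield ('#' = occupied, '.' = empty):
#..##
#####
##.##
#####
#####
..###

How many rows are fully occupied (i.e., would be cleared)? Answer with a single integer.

Answer: 3

Derivation:
Check each row:
  row 0: 2 empty cells -> not full
  row 1: 0 empty cells -> FULL (clear)
  row 2: 1 empty cell -> not full
  row 3: 0 empty cells -> FULL (clear)
  row 4: 0 empty cells -> FULL (clear)
  row 5: 2 empty cells -> not full
Total rows cleared: 3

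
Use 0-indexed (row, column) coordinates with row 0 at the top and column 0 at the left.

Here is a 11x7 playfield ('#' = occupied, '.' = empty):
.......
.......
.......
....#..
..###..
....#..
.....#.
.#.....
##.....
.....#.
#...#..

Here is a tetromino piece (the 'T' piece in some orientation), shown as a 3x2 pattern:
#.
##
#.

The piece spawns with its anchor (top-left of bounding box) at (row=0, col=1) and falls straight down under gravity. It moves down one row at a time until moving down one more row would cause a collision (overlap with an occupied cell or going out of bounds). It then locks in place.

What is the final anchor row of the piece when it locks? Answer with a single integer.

Spawn at (row=0, col=1). Try each row:
  row 0: fits
  row 1: fits
  row 2: fits
  row 3: blocked -> lock at row 2

Answer: 2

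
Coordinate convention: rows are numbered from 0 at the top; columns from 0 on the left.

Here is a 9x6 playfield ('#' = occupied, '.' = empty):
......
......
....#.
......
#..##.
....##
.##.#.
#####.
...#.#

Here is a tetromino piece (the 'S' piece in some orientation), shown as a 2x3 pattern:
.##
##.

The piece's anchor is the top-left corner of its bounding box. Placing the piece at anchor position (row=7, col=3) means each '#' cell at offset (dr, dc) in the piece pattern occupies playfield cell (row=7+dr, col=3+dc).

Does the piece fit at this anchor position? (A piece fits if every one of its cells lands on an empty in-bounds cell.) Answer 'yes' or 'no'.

Check each piece cell at anchor (7, 3):
  offset (0,1) -> (7,4): occupied ('#') -> FAIL
  offset (0,2) -> (7,5): empty -> OK
  offset (1,0) -> (8,3): occupied ('#') -> FAIL
  offset (1,1) -> (8,4): empty -> OK
All cells valid: no

Answer: no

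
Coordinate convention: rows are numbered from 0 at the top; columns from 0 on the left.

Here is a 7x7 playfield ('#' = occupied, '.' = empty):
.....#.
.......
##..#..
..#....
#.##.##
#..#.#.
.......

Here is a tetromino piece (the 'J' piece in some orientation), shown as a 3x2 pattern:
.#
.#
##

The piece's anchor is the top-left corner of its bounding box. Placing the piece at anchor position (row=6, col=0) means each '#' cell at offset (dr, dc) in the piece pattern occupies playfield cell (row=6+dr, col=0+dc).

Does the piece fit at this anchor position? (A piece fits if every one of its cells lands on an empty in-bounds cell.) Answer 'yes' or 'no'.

Answer: no

Derivation:
Check each piece cell at anchor (6, 0):
  offset (0,1) -> (6,1): empty -> OK
  offset (1,1) -> (7,1): out of bounds -> FAIL
  offset (2,0) -> (8,0): out of bounds -> FAIL
  offset (2,1) -> (8,1): out of bounds -> FAIL
All cells valid: no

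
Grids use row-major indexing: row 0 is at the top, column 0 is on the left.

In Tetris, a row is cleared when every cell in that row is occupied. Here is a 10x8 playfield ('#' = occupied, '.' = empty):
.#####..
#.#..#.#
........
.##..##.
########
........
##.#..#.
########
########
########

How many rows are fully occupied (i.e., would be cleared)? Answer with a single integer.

Check each row:
  row 0: 3 empty cells -> not full
  row 1: 4 empty cells -> not full
  row 2: 8 empty cells -> not full
  row 3: 4 empty cells -> not full
  row 4: 0 empty cells -> FULL (clear)
  row 5: 8 empty cells -> not full
  row 6: 4 empty cells -> not full
  row 7: 0 empty cells -> FULL (clear)
  row 8: 0 empty cells -> FULL (clear)
  row 9: 0 empty cells -> FULL (clear)
Total rows cleared: 4

Answer: 4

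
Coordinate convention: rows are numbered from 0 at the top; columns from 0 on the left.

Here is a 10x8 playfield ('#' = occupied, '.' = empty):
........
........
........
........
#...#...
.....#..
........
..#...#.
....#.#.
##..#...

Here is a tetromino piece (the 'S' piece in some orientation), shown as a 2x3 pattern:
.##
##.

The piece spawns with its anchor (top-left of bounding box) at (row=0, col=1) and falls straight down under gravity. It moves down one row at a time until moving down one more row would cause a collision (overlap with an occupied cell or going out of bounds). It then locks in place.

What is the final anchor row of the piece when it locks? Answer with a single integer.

Answer: 5

Derivation:
Spawn at (row=0, col=1). Try each row:
  row 0: fits
  row 1: fits
  row 2: fits
  row 3: fits
  row 4: fits
  row 5: fits
  row 6: blocked -> lock at row 5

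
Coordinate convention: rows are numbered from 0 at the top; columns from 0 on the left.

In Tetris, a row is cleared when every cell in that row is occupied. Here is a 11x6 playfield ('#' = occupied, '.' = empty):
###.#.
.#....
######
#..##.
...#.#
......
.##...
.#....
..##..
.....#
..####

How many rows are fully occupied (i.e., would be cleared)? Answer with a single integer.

Check each row:
  row 0: 2 empty cells -> not full
  row 1: 5 empty cells -> not full
  row 2: 0 empty cells -> FULL (clear)
  row 3: 3 empty cells -> not full
  row 4: 4 empty cells -> not full
  row 5: 6 empty cells -> not full
  row 6: 4 empty cells -> not full
  row 7: 5 empty cells -> not full
  row 8: 4 empty cells -> not full
  row 9: 5 empty cells -> not full
  row 10: 2 empty cells -> not full
Total rows cleared: 1

Answer: 1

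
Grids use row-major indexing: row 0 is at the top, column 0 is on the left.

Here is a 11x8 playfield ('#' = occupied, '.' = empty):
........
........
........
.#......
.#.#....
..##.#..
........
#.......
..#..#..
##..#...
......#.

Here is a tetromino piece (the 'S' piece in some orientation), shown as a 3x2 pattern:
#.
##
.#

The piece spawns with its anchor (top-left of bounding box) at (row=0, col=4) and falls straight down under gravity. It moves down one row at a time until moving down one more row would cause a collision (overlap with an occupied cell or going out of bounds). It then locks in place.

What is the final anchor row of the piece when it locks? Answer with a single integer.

Spawn at (row=0, col=4). Try each row:
  row 0: fits
  row 1: fits
  row 2: fits
  row 3: blocked -> lock at row 2

Answer: 2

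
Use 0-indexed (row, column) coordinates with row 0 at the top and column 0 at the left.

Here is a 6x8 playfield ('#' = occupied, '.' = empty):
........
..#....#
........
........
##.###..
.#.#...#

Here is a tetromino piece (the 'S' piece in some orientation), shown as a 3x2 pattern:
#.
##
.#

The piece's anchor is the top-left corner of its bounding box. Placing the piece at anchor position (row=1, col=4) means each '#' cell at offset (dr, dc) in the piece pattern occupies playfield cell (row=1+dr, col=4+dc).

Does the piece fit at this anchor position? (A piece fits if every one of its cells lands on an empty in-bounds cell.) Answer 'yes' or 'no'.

Check each piece cell at anchor (1, 4):
  offset (0,0) -> (1,4): empty -> OK
  offset (1,0) -> (2,4): empty -> OK
  offset (1,1) -> (2,5): empty -> OK
  offset (2,1) -> (3,5): empty -> OK
All cells valid: yes

Answer: yes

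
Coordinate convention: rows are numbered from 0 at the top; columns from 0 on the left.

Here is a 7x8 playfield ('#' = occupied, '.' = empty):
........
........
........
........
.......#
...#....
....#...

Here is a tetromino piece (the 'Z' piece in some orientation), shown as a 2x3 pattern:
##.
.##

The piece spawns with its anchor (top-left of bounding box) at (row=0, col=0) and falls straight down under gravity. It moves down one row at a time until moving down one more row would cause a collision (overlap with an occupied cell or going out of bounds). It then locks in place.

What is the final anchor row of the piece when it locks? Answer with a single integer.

Spawn at (row=0, col=0). Try each row:
  row 0: fits
  row 1: fits
  row 2: fits
  row 3: fits
  row 4: fits
  row 5: fits
  row 6: blocked -> lock at row 5

Answer: 5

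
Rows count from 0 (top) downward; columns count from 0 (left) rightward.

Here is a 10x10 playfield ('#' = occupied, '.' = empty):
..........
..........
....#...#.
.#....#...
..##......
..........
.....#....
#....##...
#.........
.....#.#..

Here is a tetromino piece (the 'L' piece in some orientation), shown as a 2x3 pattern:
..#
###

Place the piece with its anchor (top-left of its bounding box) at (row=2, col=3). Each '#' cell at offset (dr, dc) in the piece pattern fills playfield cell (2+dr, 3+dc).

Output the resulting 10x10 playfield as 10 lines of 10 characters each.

Answer: ..........
..........
....##..#.
.#.####...
..##......
..........
.....#....
#....##...
#.........
.....#.#..

Derivation:
Fill (2+0,3+2) = (2,5)
Fill (2+1,3+0) = (3,3)
Fill (2+1,3+1) = (3,4)
Fill (2+1,3+2) = (3,5)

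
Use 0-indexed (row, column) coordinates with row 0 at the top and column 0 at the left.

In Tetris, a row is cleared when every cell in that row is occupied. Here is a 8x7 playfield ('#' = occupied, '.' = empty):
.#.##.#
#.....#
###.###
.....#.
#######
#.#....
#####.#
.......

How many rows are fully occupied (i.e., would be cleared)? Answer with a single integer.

Answer: 1

Derivation:
Check each row:
  row 0: 3 empty cells -> not full
  row 1: 5 empty cells -> not full
  row 2: 1 empty cell -> not full
  row 3: 6 empty cells -> not full
  row 4: 0 empty cells -> FULL (clear)
  row 5: 5 empty cells -> not full
  row 6: 1 empty cell -> not full
  row 7: 7 empty cells -> not full
Total rows cleared: 1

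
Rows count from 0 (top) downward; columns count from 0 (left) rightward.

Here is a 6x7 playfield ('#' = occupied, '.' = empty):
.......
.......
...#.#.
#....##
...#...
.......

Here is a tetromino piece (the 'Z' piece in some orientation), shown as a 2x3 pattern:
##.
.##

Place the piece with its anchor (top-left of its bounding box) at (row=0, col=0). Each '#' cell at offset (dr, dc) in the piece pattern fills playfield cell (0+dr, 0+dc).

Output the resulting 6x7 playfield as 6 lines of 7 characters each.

Answer: ##.....
.##....
...#.#.
#....##
...#...
.......

Derivation:
Fill (0+0,0+0) = (0,0)
Fill (0+0,0+1) = (0,1)
Fill (0+1,0+1) = (1,1)
Fill (0+1,0+2) = (1,2)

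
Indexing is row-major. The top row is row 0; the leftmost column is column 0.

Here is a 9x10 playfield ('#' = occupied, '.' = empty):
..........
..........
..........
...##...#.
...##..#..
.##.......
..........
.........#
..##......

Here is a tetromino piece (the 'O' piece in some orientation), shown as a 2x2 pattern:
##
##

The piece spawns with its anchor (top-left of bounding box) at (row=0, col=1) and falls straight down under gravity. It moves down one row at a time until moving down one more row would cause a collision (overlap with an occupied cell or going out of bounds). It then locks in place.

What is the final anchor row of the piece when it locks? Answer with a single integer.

Spawn at (row=0, col=1). Try each row:
  row 0: fits
  row 1: fits
  row 2: fits
  row 3: fits
  row 4: blocked -> lock at row 3

Answer: 3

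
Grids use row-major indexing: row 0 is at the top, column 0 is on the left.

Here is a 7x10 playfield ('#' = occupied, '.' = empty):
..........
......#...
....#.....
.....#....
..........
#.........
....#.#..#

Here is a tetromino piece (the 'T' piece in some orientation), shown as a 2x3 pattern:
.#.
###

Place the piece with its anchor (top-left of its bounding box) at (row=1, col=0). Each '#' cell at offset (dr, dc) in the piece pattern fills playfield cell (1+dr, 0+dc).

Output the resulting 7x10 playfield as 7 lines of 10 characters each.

Answer: ..........
.#....#...
###.#.....
.....#....
..........
#.........
....#.#..#

Derivation:
Fill (1+0,0+1) = (1,1)
Fill (1+1,0+0) = (2,0)
Fill (1+1,0+1) = (2,1)
Fill (1+1,0+2) = (2,2)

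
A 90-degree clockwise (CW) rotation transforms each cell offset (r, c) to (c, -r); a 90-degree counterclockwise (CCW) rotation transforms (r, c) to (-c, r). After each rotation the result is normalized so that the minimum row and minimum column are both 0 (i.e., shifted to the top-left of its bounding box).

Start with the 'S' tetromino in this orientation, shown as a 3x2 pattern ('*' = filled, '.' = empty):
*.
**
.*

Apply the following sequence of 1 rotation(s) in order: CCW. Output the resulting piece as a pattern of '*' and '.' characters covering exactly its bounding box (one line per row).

Start:
*.
**
.*
After rotation 1 (CCW):
.**
**.

Answer: .**
**.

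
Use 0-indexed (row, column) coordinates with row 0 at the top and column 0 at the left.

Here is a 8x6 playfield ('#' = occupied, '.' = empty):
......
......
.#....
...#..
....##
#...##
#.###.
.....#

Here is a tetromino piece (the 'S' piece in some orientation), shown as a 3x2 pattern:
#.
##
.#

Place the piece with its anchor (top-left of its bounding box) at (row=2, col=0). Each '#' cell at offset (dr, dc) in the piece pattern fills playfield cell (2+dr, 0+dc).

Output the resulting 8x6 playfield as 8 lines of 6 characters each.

Fill (2+0,0+0) = (2,0)
Fill (2+1,0+0) = (3,0)
Fill (2+1,0+1) = (3,1)
Fill (2+2,0+1) = (4,1)

Answer: ......
......
##....
##.#..
.#..##
#...##
#.###.
.....#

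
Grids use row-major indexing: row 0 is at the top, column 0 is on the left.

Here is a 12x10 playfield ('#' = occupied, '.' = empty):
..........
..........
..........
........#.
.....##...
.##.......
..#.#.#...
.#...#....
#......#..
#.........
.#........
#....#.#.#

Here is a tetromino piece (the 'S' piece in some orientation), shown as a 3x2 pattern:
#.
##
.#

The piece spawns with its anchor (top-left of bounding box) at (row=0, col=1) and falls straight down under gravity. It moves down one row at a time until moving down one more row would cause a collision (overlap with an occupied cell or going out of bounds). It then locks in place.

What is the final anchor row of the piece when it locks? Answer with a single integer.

Spawn at (row=0, col=1). Try each row:
  row 0: fits
  row 1: fits
  row 2: fits
  row 3: blocked -> lock at row 2

Answer: 2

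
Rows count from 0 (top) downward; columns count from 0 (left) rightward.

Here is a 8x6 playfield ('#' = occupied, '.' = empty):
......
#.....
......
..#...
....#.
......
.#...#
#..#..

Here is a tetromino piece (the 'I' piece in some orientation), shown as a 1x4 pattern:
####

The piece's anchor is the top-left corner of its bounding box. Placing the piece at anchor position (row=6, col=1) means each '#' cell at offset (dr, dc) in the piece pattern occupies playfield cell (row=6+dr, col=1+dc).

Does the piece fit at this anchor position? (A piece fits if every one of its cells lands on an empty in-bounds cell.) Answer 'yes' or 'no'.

Answer: no

Derivation:
Check each piece cell at anchor (6, 1):
  offset (0,0) -> (6,1): occupied ('#') -> FAIL
  offset (0,1) -> (6,2): empty -> OK
  offset (0,2) -> (6,3): empty -> OK
  offset (0,3) -> (6,4): empty -> OK
All cells valid: no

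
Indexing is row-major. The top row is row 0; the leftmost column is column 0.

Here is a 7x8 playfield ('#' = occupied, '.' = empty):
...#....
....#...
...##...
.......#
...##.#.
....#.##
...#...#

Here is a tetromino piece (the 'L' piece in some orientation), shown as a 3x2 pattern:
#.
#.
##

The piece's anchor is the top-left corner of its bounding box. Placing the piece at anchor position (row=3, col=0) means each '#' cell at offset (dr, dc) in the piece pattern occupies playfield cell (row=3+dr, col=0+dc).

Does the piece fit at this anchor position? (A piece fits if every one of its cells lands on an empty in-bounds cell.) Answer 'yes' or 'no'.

Answer: yes

Derivation:
Check each piece cell at anchor (3, 0):
  offset (0,0) -> (3,0): empty -> OK
  offset (1,0) -> (4,0): empty -> OK
  offset (2,0) -> (5,0): empty -> OK
  offset (2,1) -> (5,1): empty -> OK
All cells valid: yes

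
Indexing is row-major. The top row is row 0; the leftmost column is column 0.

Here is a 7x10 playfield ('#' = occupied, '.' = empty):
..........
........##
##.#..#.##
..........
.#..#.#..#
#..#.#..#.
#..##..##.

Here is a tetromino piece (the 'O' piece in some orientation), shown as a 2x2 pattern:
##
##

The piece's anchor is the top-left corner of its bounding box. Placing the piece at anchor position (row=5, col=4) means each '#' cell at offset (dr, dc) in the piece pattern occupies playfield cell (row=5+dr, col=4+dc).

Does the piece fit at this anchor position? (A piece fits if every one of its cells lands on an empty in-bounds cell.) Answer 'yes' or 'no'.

Check each piece cell at anchor (5, 4):
  offset (0,0) -> (5,4): empty -> OK
  offset (0,1) -> (5,5): occupied ('#') -> FAIL
  offset (1,0) -> (6,4): occupied ('#') -> FAIL
  offset (1,1) -> (6,5): empty -> OK
All cells valid: no

Answer: no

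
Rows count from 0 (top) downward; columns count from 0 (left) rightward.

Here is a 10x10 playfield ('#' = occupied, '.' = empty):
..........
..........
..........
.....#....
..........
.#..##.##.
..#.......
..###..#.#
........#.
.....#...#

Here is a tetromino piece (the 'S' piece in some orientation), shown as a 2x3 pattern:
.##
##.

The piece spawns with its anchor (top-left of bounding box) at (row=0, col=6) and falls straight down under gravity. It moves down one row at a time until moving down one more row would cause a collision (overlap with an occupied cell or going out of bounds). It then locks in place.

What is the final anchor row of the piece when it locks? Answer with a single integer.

Answer: 3

Derivation:
Spawn at (row=0, col=6). Try each row:
  row 0: fits
  row 1: fits
  row 2: fits
  row 3: fits
  row 4: blocked -> lock at row 3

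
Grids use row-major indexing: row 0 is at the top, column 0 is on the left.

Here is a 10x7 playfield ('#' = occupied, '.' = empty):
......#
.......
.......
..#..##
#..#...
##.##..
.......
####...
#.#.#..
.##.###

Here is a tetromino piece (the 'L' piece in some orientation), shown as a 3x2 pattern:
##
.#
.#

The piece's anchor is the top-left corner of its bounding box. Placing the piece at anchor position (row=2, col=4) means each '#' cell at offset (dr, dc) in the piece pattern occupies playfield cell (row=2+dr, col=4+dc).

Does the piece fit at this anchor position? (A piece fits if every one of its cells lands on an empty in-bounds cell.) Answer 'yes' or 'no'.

Answer: no

Derivation:
Check each piece cell at anchor (2, 4):
  offset (0,0) -> (2,4): empty -> OK
  offset (0,1) -> (2,5): empty -> OK
  offset (1,1) -> (3,5): occupied ('#') -> FAIL
  offset (2,1) -> (4,5): empty -> OK
All cells valid: no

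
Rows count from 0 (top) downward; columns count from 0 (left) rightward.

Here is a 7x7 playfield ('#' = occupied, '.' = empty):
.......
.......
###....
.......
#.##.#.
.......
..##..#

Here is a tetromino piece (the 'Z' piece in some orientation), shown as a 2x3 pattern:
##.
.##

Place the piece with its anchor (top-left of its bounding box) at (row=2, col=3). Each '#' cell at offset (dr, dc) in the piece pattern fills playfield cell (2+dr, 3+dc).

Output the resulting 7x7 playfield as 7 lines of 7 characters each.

Answer: .......
.......
#####..
....##.
#.##.#.
.......
..##..#

Derivation:
Fill (2+0,3+0) = (2,3)
Fill (2+0,3+1) = (2,4)
Fill (2+1,3+1) = (3,4)
Fill (2+1,3+2) = (3,5)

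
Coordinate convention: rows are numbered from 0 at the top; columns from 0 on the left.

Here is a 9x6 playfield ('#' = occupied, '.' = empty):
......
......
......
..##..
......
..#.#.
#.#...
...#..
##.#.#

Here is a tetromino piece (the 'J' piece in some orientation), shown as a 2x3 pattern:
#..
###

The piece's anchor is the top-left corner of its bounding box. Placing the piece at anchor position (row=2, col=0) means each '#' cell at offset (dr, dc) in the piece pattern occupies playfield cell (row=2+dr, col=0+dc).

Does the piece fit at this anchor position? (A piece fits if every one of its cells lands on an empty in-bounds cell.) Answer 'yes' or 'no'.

Check each piece cell at anchor (2, 0):
  offset (0,0) -> (2,0): empty -> OK
  offset (1,0) -> (3,0): empty -> OK
  offset (1,1) -> (3,1): empty -> OK
  offset (1,2) -> (3,2): occupied ('#') -> FAIL
All cells valid: no

Answer: no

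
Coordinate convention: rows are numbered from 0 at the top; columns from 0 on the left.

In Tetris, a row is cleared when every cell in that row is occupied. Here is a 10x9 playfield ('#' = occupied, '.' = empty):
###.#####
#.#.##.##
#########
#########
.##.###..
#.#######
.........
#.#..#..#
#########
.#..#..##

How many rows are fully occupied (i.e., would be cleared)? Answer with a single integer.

Answer: 3

Derivation:
Check each row:
  row 0: 1 empty cell -> not full
  row 1: 3 empty cells -> not full
  row 2: 0 empty cells -> FULL (clear)
  row 3: 0 empty cells -> FULL (clear)
  row 4: 4 empty cells -> not full
  row 5: 1 empty cell -> not full
  row 6: 9 empty cells -> not full
  row 7: 5 empty cells -> not full
  row 8: 0 empty cells -> FULL (clear)
  row 9: 5 empty cells -> not full
Total rows cleared: 3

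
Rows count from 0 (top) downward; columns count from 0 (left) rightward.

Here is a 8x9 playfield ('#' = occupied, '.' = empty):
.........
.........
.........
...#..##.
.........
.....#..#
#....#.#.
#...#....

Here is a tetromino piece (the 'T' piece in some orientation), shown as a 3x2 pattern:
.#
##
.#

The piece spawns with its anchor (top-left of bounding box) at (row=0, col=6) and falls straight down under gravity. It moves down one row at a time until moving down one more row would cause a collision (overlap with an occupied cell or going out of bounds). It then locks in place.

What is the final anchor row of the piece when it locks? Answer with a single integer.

Answer: 0

Derivation:
Spawn at (row=0, col=6). Try each row:
  row 0: fits
  row 1: blocked -> lock at row 0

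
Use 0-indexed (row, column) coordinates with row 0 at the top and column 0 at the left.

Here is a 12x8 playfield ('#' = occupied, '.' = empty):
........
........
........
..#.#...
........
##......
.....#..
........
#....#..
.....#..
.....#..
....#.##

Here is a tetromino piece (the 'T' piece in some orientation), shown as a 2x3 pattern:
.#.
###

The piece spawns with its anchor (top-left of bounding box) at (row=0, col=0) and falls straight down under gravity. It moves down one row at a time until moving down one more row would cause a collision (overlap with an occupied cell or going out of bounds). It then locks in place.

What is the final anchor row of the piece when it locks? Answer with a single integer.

Answer: 1

Derivation:
Spawn at (row=0, col=0). Try each row:
  row 0: fits
  row 1: fits
  row 2: blocked -> lock at row 1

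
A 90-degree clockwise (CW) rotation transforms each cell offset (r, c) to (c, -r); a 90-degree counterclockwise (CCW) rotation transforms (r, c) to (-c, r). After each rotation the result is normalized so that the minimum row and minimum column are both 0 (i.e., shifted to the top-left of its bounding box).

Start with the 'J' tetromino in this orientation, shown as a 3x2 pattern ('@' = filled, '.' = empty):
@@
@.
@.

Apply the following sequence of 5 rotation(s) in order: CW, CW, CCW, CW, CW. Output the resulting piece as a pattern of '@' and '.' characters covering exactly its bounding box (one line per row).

Start:
@@
@.
@.
After rotation 1 (CW):
@@@
..@
After rotation 2 (CW):
.@
.@
@@
After rotation 3 (CCW):
@@@
..@
After rotation 4 (CW):
.@
.@
@@
After rotation 5 (CW):
@..
@@@

Answer: @..
@@@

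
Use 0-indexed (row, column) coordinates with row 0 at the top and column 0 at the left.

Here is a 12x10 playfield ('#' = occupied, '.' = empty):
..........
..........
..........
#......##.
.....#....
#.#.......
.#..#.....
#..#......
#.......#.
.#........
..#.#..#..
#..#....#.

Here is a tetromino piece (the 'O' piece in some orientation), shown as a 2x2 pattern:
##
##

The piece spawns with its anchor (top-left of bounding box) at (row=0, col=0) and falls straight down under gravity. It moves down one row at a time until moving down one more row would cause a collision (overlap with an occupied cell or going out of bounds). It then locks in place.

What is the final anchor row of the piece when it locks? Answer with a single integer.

Spawn at (row=0, col=0). Try each row:
  row 0: fits
  row 1: fits
  row 2: blocked -> lock at row 1

Answer: 1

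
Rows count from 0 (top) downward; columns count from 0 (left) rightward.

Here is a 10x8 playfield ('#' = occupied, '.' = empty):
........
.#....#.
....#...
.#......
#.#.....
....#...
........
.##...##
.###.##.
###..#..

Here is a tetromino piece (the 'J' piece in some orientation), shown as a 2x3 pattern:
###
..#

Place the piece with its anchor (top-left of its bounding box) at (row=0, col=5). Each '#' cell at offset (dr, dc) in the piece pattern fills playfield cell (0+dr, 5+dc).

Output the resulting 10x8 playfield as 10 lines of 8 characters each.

Answer: .....###
.#....##
....#...
.#......
#.#.....
....#...
........
.##...##
.###.##.
###..#..

Derivation:
Fill (0+0,5+0) = (0,5)
Fill (0+0,5+1) = (0,6)
Fill (0+0,5+2) = (0,7)
Fill (0+1,5+2) = (1,7)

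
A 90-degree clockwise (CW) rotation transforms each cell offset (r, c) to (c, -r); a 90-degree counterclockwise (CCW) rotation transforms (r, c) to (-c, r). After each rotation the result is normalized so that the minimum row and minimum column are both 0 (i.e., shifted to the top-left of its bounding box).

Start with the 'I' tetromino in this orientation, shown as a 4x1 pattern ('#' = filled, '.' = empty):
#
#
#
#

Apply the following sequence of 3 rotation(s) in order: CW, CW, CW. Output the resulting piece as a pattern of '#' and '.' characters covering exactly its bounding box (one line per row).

Answer: ####

Derivation:
Start:
#
#
#
#
After rotation 1 (CW):
####
After rotation 2 (CW):
#
#
#
#
After rotation 3 (CW):
####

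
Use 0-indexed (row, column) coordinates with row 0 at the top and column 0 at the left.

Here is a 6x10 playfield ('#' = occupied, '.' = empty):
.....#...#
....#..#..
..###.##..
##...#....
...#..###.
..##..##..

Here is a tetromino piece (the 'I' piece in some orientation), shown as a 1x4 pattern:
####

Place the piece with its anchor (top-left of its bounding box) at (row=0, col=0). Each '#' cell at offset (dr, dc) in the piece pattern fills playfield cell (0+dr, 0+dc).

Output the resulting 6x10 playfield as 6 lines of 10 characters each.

Answer: ####.#...#
....#..#..
..###.##..
##...#....
...#..###.
..##..##..

Derivation:
Fill (0+0,0+0) = (0,0)
Fill (0+0,0+1) = (0,1)
Fill (0+0,0+2) = (0,2)
Fill (0+0,0+3) = (0,3)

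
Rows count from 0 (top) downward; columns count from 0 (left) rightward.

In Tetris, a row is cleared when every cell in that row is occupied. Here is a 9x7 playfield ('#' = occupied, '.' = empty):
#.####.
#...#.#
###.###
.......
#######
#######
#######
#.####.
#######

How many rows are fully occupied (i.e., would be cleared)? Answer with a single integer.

Answer: 4

Derivation:
Check each row:
  row 0: 2 empty cells -> not full
  row 1: 4 empty cells -> not full
  row 2: 1 empty cell -> not full
  row 3: 7 empty cells -> not full
  row 4: 0 empty cells -> FULL (clear)
  row 5: 0 empty cells -> FULL (clear)
  row 6: 0 empty cells -> FULL (clear)
  row 7: 2 empty cells -> not full
  row 8: 0 empty cells -> FULL (clear)
Total rows cleared: 4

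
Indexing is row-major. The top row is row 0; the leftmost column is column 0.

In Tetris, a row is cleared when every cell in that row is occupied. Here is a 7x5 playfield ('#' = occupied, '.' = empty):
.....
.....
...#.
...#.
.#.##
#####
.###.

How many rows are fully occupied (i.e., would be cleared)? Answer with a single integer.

Check each row:
  row 0: 5 empty cells -> not full
  row 1: 5 empty cells -> not full
  row 2: 4 empty cells -> not full
  row 3: 4 empty cells -> not full
  row 4: 2 empty cells -> not full
  row 5: 0 empty cells -> FULL (clear)
  row 6: 2 empty cells -> not full
Total rows cleared: 1

Answer: 1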